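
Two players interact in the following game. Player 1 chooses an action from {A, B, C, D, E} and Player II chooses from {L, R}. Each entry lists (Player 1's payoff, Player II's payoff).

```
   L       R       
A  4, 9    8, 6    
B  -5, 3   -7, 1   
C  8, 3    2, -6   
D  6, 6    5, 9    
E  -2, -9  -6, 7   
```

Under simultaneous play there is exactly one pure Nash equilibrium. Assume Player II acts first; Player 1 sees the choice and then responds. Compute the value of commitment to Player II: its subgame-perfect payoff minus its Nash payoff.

3

Work backward from Player 1's decision.
- L: Player 1 compares 4, -5, 8, 6, -2 and picks C; Player II would get 3.
- R: Player 1 compares 8, -7, 2, 5, -6 and picks A; Player II would get 6.
Maximizing over 3, 6, Player II chooses R. Subgame-perfect outcome: (A, R) with payoffs (8, 6).
Now find the simultaneous Nash equilibrium.
Player 1's best replies: L→C; R→A.
Player II's best replies: A→L; B→L; C→L; D→R; E→R.
The unique mutual best reply is (C, L), giving (8, 3).
Player II's commitment gain: 6 − 3 = 3.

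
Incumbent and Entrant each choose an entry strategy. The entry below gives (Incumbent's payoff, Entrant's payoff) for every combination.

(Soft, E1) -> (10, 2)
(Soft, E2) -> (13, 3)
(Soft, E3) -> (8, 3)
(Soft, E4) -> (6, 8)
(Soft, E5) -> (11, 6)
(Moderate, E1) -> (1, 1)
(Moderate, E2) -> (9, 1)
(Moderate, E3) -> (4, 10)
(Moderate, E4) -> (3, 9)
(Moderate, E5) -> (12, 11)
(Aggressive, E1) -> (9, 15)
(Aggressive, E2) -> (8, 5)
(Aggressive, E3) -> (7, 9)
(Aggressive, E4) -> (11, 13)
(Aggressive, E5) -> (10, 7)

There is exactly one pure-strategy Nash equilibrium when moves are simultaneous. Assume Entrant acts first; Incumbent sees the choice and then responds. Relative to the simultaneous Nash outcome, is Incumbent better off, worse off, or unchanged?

worse off

Incumbent best-responds to each possible Entrant move:
- E1: BR = Soft, leader payoff 2.
- E2: BR = Soft, leader payoff 3.
- E3: BR = Soft, leader payoff 3.
- E4: BR = Aggressive, leader payoff 13.
- E5: BR = Moderate, leader payoff 11.
Among 2, 3, 3, 13, 11, the best is 13 at E4. Subgame-perfect outcome: (Aggressive, E4) with payoffs (11, 13).
For the simultaneous game, intersect best replies.
Incumbent's best replies: E1→Soft; E2→Soft; E3→Soft; E4→Aggressive; E5→Moderate.
Entrant's best replies: Soft→E4; Moderate→E5; Aggressive→E1.
Only (Moderate, E5) has each player best-responding; Nash payoffs (12, 11).
Incumbent earns 11 sequentially versus 12 at the Nash outcome: worse off.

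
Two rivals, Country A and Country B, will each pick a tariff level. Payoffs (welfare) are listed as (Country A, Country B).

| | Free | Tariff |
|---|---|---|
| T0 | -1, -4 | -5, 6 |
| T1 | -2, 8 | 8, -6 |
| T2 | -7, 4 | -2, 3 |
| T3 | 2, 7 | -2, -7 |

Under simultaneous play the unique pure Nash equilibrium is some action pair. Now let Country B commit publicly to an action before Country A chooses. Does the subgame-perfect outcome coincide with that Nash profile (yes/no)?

yes

Solve by backward induction (Country B leads).
- Free: BR = T3, leader payoff 7.
- Tariff: BR = T1, leader payoff -6.
Maximizing over 7, -6, Country B chooses Free. Subgame-perfect outcome: (T3, Free) with payoffs (2, 7).
Under simultaneous play:
Country A's best replies: Free→T3; Tariff→T1.
Country B's best replies: T0→Tariff; T1→Free; T2→Free; T3→Free.
Only (T3, Free) has each player best-responding; Nash payoffs (2, 7).
Sequential outcome (T3, Free) coincides with the Nash profile (T3, Free).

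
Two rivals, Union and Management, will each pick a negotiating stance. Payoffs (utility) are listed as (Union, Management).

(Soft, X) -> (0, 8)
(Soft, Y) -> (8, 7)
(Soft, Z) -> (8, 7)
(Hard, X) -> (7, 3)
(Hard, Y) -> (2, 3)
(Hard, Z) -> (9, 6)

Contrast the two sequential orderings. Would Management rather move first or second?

first

If Union leads: Management's best replies are Soft→X, Hard→Z; Union's induced payoffs 0, 9; outcome (Hard, Z), payoffs (9, 6).
If Management leads: Union's best replies are X→Hard, Y→Soft, Z→Hard; Management's induced payoffs 3, 7, 6; outcome (Soft, Y), payoffs (8, 7).
Management gets 7 moving first and 6 moving second, so Management prefers to move first.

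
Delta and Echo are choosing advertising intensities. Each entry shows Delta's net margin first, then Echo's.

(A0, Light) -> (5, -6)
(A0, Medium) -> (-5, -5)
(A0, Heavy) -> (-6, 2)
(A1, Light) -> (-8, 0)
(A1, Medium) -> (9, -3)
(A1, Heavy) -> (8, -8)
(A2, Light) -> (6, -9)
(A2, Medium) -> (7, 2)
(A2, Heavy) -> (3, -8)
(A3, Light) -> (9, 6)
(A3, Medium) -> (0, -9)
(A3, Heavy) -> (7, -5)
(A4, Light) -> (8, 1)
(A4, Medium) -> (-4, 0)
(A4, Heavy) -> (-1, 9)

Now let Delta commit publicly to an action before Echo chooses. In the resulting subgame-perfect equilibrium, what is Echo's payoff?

Work backward from Echo's decision.
- A0: Echo compares -6, -5, 2 and picks Heavy; Delta would get -6.
- A1: Echo compares 0, -3, -8 and picks Light; Delta would get -8.
- A2: Echo compares -9, 2, -8 and picks Medium; Delta would get 7.
- A3: Echo compares 6, -9, -5 and picks Light; Delta would get 9.
- A4: Echo compares 1, 0, 9 and picks Heavy; Delta would get -1.
Delta's induced payoffs are -6, -8, 7, 9, -1, so Delta commits to A3. Subgame-perfect outcome: (A3, Light) with payoffs (9, 6).

6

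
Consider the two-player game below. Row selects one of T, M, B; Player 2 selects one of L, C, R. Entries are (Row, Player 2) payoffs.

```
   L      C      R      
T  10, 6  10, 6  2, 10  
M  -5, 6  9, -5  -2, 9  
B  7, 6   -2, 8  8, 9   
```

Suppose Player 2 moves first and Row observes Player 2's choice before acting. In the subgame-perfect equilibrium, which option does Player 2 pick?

R

Work backward from Row's decision.
- L: Row compares 10, -5, 7 and picks T; Player 2 would get 6.
- C: Row compares 10, 9, -2 and picks T; Player 2 would get 6.
- R: Row compares 2, -2, 8 and picks B; Player 2 would get 9.
Player 2's induced payoffs are 6, 6, 9, so Player 2 commits to R. Subgame-perfect outcome: (B, R) with payoffs (8, 9).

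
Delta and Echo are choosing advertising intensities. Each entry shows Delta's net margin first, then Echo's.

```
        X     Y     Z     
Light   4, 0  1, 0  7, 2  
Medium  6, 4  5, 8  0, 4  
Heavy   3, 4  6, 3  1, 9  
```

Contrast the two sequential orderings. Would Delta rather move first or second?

If Delta leads: Echo's best replies are Light→Z, Medium→Y, Heavy→Z; Delta's induced payoffs 7, 5, 1; outcome (Light, Z), payoffs (7, 2).
If Echo leads: Delta's best replies are X→Medium, Y→Heavy, Z→Light; Echo's induced payoffs 4, 3, 2; outcome (Medium, X), payoffs (6, 4).
Delta gets 7 moving first and 6 moving second, so Delta prefers to move first.

first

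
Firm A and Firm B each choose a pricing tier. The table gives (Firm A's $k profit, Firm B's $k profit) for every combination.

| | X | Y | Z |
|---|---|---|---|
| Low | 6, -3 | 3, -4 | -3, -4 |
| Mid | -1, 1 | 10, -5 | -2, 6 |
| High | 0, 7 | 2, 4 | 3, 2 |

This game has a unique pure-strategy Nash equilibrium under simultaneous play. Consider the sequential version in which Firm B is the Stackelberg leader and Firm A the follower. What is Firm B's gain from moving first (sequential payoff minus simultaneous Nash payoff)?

5

Solve by backward induction (Firm B leads).
- X → Firm A plays Low (best of 6, -1, 0); Firm B gets -3.
- Y → Firm A plays Mid (best of 3, 10, 2); Firm B gets -5.
- Z → Firm A plays High (best of -3, -2, 3); Firm B gets 2.
Maximizing over -3, -5, 2, Firm B chooses Z. Subgame-perfect outcome: (High, Z) with payoffs (3, 2).
Now find the simultaneous Nash equilibrium.
Firm A's best replies: X→Low; Y→Mid; Z→High.
Firm B's best replies: Low→X; Mid→Z; High→X.
Only (Low, X) has each player best-responding; Nash payoffs (6, -3).
Firm B's commitment gain: 2 − -3 = 5.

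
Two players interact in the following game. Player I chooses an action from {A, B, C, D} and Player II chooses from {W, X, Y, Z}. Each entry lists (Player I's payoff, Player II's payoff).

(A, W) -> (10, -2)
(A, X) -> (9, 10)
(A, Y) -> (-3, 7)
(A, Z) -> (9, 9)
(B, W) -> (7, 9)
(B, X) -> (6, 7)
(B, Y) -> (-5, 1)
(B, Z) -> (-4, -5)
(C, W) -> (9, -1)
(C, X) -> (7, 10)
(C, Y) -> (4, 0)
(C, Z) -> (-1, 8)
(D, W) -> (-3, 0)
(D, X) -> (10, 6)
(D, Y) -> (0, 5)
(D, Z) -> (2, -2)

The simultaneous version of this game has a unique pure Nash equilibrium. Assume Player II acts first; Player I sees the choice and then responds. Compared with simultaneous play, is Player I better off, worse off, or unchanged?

Player I best-responds to each possible Player II move:
- W → Player I plays A (best of 10, 7, 9, -3); Player II gets -2.
- X → Player I plays D (best of 9, 6, 7, 10); Player II gets 6.
- Y → Player I plays C (best of -3, -5, 4, 0); Player II gets 0.
- Z → Player I plays A (best of 9, -4, -1, 2); Player II gets 9.
Player II's induced payoffs are -2, 6, 0, 9, so Player II commits to Z. Subgame-perfect outcome: (A, Z) with payoffs (9, 9).
Now find the simultaneous Nash equilibrium.
Player I's best replies: W→A; X→D; Y→C; Z→A.
Player II's best replies: A→X; B→W; C→X; D→X.
Only (D, X) has each player best-responding; Nash payoffs (10, 6).
Player I earns 9 sequentially versus 10 at the Nash outcome: worse off.

worse off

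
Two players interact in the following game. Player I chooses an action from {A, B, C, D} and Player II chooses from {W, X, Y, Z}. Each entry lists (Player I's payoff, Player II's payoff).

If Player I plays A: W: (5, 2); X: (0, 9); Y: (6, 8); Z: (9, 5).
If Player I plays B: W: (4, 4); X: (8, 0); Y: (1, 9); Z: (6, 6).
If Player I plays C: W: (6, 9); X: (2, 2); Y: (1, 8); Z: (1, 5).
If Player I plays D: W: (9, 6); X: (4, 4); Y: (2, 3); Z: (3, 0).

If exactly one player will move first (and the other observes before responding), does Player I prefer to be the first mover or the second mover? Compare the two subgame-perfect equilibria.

If Player I leads: Player II's best replies are A→X, B→Y, C→W, D→W; Player I's induced payoffs 0, 1, 6, 9; outcome (D, W), payoffs (9, 6).
If Player II leads: Player I's best replies are W→D, X→B, Y→A, Z→A; Player II's induced payoffs 6, 0, 8, 5; outcome (A, Y), payoffs (6, 8).
Player I gets 9 moving first and 6 moving second, so Player I prefers to move first.

first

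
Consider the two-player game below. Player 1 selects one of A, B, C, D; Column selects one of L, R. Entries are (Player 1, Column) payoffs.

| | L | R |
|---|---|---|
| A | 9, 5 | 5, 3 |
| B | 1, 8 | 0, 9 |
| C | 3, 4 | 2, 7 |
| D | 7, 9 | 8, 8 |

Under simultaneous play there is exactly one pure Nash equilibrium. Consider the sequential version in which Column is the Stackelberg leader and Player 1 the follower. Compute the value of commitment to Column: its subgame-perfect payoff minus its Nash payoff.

Backward induction with Column moving first.
- L → Player 1 plays A (best of 9, 1, 3, 7); Column gets 5.
- R → Player 1 plays D (best of 5, 0, 2, 8); Column gets 8.
Column's induced payoffs are 5, 8, so Column commits to R. Subgame-perfect outcome: (D, R) with payoffs (8, 8).
For the simultaneous game, intersect best replies.
Player 1's best replies: L→A; R→D.
Column's best replies: A→L; B→R; C→R; D→L.
The unique mutual best reply is (A, L), giving (9, 5).
Column's commitment gain: 8 − 5 = 3.

3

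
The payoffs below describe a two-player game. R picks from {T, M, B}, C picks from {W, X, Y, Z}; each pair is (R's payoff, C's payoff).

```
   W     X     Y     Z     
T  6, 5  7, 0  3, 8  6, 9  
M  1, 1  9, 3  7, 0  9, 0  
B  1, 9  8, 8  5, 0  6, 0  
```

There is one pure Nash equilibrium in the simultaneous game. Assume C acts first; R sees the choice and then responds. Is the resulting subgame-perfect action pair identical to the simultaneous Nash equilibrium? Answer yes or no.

Work backward from R's decision.
- W: BR = T, leader payoff 5.
- X: BR = M, leader payoff 3.
- Y: BR = M, leader payoff 0.
- Z: BR = M, leader payoff 0.
Maximizing over 5, 3, 0, 0, C chooses W. Subgame-perfect outcome: (T, W) with payoffs (6, 5).
Under simultaneous play:
R's best replies: W→T; X→M; Y→M; Z→M.
C's best replies: T→Z; M→X; B→W.
Only (M, X) has each player best-responding; Nash payoffs (9, 3).
Sequential outcome (T, W) differs from the Nash profile (M, X).

no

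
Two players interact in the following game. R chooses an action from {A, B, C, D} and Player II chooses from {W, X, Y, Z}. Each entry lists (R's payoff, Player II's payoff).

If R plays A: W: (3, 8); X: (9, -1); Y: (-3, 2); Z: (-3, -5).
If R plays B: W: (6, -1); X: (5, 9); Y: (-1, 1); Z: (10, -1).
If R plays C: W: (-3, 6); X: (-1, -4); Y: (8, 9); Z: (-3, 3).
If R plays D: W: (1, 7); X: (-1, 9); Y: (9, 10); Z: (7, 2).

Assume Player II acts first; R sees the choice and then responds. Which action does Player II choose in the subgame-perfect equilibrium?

Y

Solve by backward induction (Player II leads).
- W → R plays B (best of 3, 6, -3, 1); Player II gets -1.
- X → R plays A (best of 9, 5, -1, -1); Player II gets -1.
- Y → R plays D (best of -3, -1, 8, 9); Player II gets 10.
- Z → R plays B (best of -3, 10, -3, 7); Player II gets -1.
Among -1, -1, 10, -1, the best is 10 at Y. Subgame-perfect outcome: (D, Y) with payoffs (9, 10).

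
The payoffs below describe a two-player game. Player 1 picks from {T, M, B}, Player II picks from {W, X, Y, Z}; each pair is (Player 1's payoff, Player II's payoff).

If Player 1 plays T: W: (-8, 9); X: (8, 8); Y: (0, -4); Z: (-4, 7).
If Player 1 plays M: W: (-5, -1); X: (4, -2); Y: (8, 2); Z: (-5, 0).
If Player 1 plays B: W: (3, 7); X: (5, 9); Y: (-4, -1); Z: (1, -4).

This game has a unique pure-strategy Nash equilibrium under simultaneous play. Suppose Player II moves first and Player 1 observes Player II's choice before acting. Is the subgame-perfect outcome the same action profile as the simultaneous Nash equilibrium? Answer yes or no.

no

Solve by backward induction (Player II leads).
- W → Player 1 plays B (best of -8, -5, 3); Player II gets 7.
- X → Player 1 plays T (best of 8, 4, 5); Player II gets 8.
- Y → Player 1 plays M (best of 0, 8, -4); Player II gets 2.
- Z → Player 1 plays B (best of -4, -5, 1); Player II gets -4.
Player II's induced payoffs are 7, 8, 2, -4, so Player II commits to X. Subgame-perfect outcome: (T, X) with payoffs (8, 8).
Now find the simultaneous Nash equilibrium.
Player 1's best replies: W→B; X→T; Y→M; Z→B.
Player II's best replies: T→W; M→Y; B→X.
Only (M, Y) has each player best-responding; Nash payoffs (8, 2).
Sequential outcome (T, X) differs from the Nash profile (M, Y).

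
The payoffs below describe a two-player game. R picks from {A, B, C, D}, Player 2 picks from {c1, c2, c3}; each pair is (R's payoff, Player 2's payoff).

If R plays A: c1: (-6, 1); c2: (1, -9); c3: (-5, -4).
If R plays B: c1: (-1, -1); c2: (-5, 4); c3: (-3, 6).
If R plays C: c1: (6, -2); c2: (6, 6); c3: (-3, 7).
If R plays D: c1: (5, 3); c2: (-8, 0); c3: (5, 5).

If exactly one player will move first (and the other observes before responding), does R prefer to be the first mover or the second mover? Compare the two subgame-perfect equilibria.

If R leads: Player 2's best replies are A→c1, B→c3, C→c3, D→c3; R's induced payoffs -6, -3, -3, 5; outcome (D, c3), payoffs (5, 5).
If Player 2 leads: R's best replies are c1→C, c2→C, c3→D; Player 2's induced payoffs -2, 6, 5; outcome (C, c2), payoffs (6, 6).
R gets 5 moving first and 6 moving second, so R prefers to move second.

second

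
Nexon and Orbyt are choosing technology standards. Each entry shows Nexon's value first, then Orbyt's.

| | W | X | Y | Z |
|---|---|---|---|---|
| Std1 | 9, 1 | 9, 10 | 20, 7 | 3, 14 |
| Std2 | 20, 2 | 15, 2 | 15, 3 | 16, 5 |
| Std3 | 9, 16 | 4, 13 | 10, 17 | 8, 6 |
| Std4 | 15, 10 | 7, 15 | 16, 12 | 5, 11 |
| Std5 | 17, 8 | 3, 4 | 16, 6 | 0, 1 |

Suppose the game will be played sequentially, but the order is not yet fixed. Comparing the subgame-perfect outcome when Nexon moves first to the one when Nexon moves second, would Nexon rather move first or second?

If Nexon leads: Orbyt's best replies are Std1→Z, Std2→Z, Std3→Y, Std4→X, Std5→W; Nexon's induced payoffs 3, 16, 10, 7, 17; outcome (Std5, W), payoffs (17, 8).
If Orbyt leads: Nexon's best replies are W→Std2, X→Std2, Y→Std1, Z→Std2; Orbyt's induced payoffs 2, 2, 7, 5; outcome (Std1, Y), payoffs (20, 7).
Nexon gets 17 moving first and 20 moving second, so Nexon prefers to move second.

second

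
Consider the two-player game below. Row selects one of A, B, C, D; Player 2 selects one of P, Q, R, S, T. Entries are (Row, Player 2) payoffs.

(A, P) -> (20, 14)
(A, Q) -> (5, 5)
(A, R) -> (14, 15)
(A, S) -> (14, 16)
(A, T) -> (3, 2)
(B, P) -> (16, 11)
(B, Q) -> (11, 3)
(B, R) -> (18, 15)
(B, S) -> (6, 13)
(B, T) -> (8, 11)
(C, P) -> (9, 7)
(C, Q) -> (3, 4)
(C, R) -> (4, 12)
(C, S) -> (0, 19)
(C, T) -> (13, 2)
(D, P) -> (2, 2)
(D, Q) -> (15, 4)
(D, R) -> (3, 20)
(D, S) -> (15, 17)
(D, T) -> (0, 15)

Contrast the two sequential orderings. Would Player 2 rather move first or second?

first

If Row leads: Player 2's best replies are A→S, B→R, C→S, D→R; Row's induced payoffs 14, 18, 0, 3; outcome (B, R), payoffs (18, 15).
If Player 2 leads: Row's best replies are P→A, Q→D, R→B, S→D, T→C; Player 2's induced payoffs 14, 4, 15, 17, 2; outcome (D, S), payoffs (15, 17).
Player 2 gets 17 moving first and 15 moving second, so Player 2 prefers to move first.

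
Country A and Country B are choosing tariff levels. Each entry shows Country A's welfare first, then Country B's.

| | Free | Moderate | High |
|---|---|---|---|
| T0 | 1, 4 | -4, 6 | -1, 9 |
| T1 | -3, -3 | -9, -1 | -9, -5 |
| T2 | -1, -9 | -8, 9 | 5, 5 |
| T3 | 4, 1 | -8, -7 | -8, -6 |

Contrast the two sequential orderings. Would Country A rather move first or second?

If Country A leads: Country B's best replies are T0→High, T1→Moderate, T2→Moderate, T3→Free; Country A's induced payoffs -1, -9, -8, 4; outcome (T3, Free), payoffs (4, 1).
If Country B leads: Country A's best replies are Free→T3, Moderate→T0, High→T2; Country B's induced payoffs 1, 6, 5; outcome (T0, Moderate), payoffs (-4, 6).
Country A gets 4 moving first and -4 moving second, so Country A prefers to move first.

first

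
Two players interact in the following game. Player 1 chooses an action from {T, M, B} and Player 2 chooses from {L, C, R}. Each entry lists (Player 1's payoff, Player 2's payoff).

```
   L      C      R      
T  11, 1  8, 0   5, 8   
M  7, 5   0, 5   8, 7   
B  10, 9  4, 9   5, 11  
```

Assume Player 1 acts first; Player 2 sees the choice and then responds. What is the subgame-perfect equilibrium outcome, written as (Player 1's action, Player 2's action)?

Solve by backward induction (Player 1 leads).
- T: Player 2 compares 1, 0, 8 and picks R; Player 1 would get 5.
- M: Player 2 compares 5, 5, 7 and picks R; Player 1 would get 8.
- B: Player 2 compares 9, 9, 11 and picks R; Player 1 would get 5.
Player 1's induced payoffs are 5, 8, 5, so Player 1 commits to M. Subgame-perfect outcome: (M, R) with payoffs (8, 7).

(M, R)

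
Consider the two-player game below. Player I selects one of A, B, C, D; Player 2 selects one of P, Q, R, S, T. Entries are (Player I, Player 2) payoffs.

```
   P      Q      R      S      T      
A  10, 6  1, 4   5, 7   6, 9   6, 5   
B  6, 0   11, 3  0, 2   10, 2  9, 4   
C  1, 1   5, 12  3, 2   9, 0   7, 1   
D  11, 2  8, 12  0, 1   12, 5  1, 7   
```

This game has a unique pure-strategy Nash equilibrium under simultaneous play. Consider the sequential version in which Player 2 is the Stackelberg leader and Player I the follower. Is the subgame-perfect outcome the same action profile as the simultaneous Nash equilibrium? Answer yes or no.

Work backward from Player I's decision.
- P: BR = D, leader payoff 2.
- Q: BR = B, leader payoff 3.
- R: BR = A, leader payoff 7.
- S: BR = D, leader payoff 5.
- T: BR = B, leader payoff 4.
Maximizing over 2, 3, 7, 5, 4, Player 2 chooses R. Subgame-perfect outcome: (A, R) with payoffs (5, 7).
Under simultaneous play:
Player I's best replies: P→D; Q→B; R→A; S→D; T→B.
Player 2's best replies: A→S; B→T; C→Q; D→Q.
Only (B, T) has each player best-responding; Nash payoffs (9, 4).
Sequential outcome (A, R) differs from the Nash profile (B, T).

no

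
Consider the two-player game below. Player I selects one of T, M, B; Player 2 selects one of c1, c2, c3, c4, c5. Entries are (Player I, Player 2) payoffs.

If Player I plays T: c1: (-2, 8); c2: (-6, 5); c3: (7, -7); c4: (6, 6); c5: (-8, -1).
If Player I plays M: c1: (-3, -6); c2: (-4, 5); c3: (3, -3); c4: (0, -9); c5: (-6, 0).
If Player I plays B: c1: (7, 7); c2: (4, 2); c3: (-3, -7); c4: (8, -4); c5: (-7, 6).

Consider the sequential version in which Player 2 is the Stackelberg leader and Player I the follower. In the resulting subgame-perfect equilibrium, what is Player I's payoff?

7

Backward induction with Player 2 moving first.
- c1: BR = B, leader payoff 7.
- c2: BR = B, leader payoff 2.
- c3: BR = T, leader payoff -7.
- c4: BR = B, leader payoff -4.
- c5: BR = M, leader payoff 0.
Maximizing over 7, 2, -7, -4, 0, Player 2 chooses c1. Subgame-perfect outcome: (B, c1) with payoffs (7, 7).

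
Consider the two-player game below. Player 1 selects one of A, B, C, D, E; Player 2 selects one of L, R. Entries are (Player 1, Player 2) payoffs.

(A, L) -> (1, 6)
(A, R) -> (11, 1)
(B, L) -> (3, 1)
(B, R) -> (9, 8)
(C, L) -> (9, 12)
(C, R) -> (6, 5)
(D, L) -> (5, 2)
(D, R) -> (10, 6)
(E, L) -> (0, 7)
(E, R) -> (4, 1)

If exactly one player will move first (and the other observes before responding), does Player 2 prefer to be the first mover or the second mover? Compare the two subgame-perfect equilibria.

If Player 1 leads: Player 2's best replies are A→L, B→R, C→L, D→R, E→L; Player 1's induced payoffs 1, 9, 9, 10, 0; outcome (D, R), payoffs (10, 6).
If Player 2 leads: Player 1's best replies are L→C, R→A; Player 2's induced payoffs 12, 1; outcome (C, L), payoffs (9, 12).
Player 2 gets 12 moving first and 6 moving second, so Player 2 prefers to move first.

first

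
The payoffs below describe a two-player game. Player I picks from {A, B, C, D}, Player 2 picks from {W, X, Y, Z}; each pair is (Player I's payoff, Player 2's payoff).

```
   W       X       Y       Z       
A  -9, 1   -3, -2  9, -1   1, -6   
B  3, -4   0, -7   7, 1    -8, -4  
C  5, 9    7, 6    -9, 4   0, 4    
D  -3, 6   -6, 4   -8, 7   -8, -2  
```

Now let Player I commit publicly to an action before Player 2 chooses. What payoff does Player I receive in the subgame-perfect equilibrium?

7

Backward induction with Player I moving first.
- A → Player 2 plays W (best of 1, -2, -1, -6); Player I gets -9.
- B → Player 2 plays Y (best of -4, -7, 1, -4); Player I gets 7.
- C → Player 2 plays W (best of 9, 6, 4, 4); Player I gets 5.
- D → Player 2 plays Y (best of 6, 4, 7, -2); Player I gets -8.
Player I's induced payoffs are -9, 7, 5, -8, so Player I commits to B. Subgame-perfect outcome: (B, Y) with payoffs (7, 1).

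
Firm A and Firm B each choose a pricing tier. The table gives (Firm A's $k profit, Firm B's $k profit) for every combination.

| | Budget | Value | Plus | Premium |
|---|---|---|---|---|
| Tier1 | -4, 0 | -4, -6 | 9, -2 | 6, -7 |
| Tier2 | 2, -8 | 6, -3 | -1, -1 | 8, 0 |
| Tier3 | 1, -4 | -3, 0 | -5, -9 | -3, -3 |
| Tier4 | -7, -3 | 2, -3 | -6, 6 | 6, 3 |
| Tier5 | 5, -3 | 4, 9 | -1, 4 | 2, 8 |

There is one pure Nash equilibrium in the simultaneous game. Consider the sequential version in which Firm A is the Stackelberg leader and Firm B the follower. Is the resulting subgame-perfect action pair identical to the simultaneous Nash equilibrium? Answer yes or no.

yes

Firm B best-responds to each possible Firm A move:
- Tier1 → Firm B plays Budget (best of 0, -6, -2, -7); Firm A gets -4.
- Tier2 → Firm B plays Premium (best of -8, -3, -1, 0); Firm A gets 8.
- Tier3 → Firm B plays Value (best of -4, 0, -9, -3); Firm A gets -3.
- Tier4 → Firm B plays Plus (best of -3, -3, 6, 3); Firm A gets -6.
- Tier5 → Firm B plays Value (best of -3, 9, 4, 8); Firm A gets 4.
Firm A's induced payoffs are -4, 8, -3, -6, 4, so Firm A commits to Tier2. Subgame-perfect outcome: (Tier2, Premium) with payoffs (8, 0).
Under simultaneous play:
Firm A's best replies: Budget→Tier5; Value→Tier2; Plus→Tier1; Premium→Tier2.
Firm B's best replies: Tier1→Budget; Tier2→Premium; Tier3→Value; Tier4→Plus; Tier5→Value.
Only (Tier2, Premium) has each player best-responding; Nash payoffs (8, 0).
Sequential outcome (Tier2, Premium) coincides with the Nash profile (Tier2, Premium).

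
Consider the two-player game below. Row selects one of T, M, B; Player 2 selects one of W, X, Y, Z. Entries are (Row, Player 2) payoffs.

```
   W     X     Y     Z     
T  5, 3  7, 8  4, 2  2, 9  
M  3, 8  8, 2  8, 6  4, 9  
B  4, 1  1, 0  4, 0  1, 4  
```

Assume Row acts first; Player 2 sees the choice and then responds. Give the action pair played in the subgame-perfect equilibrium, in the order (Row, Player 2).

Player 2 best-responds to each possible Row move:
- T: BR = Z, leader payoff 2.
- M: BR = Z, leader payoff 4.
- B: BR = Z, leader payoff 1.
Among 2, 4, 1, the best is 4 at M. Subgame-perfect outcome: (M, Z) with payoffs (4, 9).

(M, Z)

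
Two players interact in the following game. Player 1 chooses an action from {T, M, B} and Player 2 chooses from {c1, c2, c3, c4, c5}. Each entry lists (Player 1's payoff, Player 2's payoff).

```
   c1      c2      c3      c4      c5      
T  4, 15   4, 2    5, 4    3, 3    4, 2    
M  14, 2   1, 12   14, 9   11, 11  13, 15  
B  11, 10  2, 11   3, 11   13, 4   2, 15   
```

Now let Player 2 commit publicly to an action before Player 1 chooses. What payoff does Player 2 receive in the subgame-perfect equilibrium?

15

Solve by backward induction (Player 2 leads).
- c1 → Player 1 plays M (best of 4, 14, 11); Player 2 gets 2.
- c2 → Player 1 plays T (best of 4, 1, 2); Player 2 gets 2.
- c3 → Player 1 plays M (best of 5, 14, 3); Player 2 gets 9.
- c4 → Player 1 plays B (best of 3, 11, 13); Player 2 gets 4.
- c5 → Player 1 plays M (best of 4, 13, 2); Player 2 gets 15.
Among 2, 2, 9, 4, 15, the best is 15 at c5. Subgame-perfect outcome: (M, c5) with payoffs (13, 15).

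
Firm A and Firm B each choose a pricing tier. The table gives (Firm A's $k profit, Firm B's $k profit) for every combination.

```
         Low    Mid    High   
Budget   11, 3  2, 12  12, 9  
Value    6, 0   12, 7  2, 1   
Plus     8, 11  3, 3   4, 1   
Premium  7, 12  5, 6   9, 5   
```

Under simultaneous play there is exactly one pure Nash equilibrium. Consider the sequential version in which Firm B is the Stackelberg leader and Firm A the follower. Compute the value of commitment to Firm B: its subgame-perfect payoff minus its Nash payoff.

Firm A best-responds to each possible Firm B move:
- Low → Firm A plays Budget (best of 11, 6, 8, 7); Firm B gets 3.
- Mid → Firm A plays Value (best of 2, 12, 3, 5); Firm B gets 7.
- High → Firm A plays Budget (best of 12, 2, 4, 9); Firm B gets 9.
Maximizing over 3, 7, 9, Firm B chooses High. Subgame-perfect outcome: (Budget, High) with payoffs (12, 9).
For the simultaneous game, intersect best replies.
Firm A's best replies: Low→Budget; Mid→Value; High→Budget.
Firm B's best replies: Budget→Mid; Value→Mid; Plus→Low; Premium→Low.
Only (Value, Mid) has each player best-responding; Nash payoffs (12, 7).
Firm B's commitment gain: 9 − 7 = 2.

2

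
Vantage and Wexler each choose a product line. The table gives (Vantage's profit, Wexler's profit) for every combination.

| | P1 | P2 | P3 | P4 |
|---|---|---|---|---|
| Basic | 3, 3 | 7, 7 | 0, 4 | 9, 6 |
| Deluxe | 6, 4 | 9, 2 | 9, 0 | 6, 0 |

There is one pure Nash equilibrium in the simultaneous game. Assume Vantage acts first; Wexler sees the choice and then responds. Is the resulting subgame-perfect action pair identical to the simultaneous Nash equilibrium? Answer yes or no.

no

Solve by backward induction (Vantage leads).
- Basic: BR = P2, leader payoff 7.
- Deluxe: BR = P1, leader payoff 6.
Among 7, 6, the best is 7 at Basic. Subgame-perfect outcome: (Basic, P2) with payoffs (7, 7).
Under simultaneous play:
Vantage's best replies: P1→Deluxe; P2→Deluxe; P3→Deluxe; P4→Basic.
Wexler's best replies: Basic→P2; Deluxe→P1.
Only (Deluxe, P1) has each player best-responding; Nash payoffs (6, 4).
Sequential outcome (Basic, P2) differs from the Nash profile (Deluxe, P1).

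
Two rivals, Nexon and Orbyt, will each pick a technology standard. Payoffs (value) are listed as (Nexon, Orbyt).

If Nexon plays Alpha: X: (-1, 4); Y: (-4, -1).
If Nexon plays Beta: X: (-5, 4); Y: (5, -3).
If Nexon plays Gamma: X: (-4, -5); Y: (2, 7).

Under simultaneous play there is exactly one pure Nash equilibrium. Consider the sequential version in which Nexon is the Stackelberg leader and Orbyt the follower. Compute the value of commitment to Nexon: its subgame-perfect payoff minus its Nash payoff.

Solve by backward induction (Nexon leads).
- Alpha → Orbyt plays X (best of 4, -1); Nexon gets -1.
- Beta → Orbyt plays X (best of 4, -3); Nexon gets -5.
- Gamma → Orbyt plays Y (best of -5, 7); Nexon gets 2.
Among -1, -5, 2, the best is 2 at Gamma. Subgame-perfect outcome: (Gamma, Y) with payoffs (2, 7).
Now find the simultaneous Nash equilibrium.
Nexon's best replies: X→Alpha; Y→Beta.
Orbyt's best replies: Alpha→X; Beta→X; Gamma→Y.
The unique mutual best reply is (Alpha, X), giving (-1, 4).
Nexon's commitment gain: 2 − -1 = 3.

3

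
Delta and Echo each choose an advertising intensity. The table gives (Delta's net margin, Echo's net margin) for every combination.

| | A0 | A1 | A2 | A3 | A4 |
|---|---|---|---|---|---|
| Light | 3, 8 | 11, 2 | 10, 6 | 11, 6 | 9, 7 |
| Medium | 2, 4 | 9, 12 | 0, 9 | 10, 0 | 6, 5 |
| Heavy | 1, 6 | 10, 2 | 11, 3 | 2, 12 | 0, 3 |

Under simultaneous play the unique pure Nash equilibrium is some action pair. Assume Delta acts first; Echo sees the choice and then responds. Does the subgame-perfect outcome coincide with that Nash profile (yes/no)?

no

Work backward from Echo's decision.
- Light: Echo compares 8, 2, 6, 6, 7 and picks A0; Delta would get 3.
- Medium: Echo compares 4, 12, 9, 0, 5 and picks A1; Delta would get 9.
- Heavy: Echo compares 6, 2, 3, 12, 3 and picks A3; Delta would get 2.
Maximizing over 3, 9, 2, Delta chooses Medium. Subgame-perfect outcome: (Medium, A1) with payoffs (9, 12).
Now find the simultaneous Nash equilibrium.
Delta's best replies: A0→Light; A1→Light; A2→Heavy; A3→Light; A4→Light.
Echo's best replies: Light→A0; Medium→A1; Heavy→A3.
Only (Light, A0) has each player best-responding; Nash payoffs (3, 8).
Sequential outcome (Medium, A1) differs from the Nash profile (Light, A0).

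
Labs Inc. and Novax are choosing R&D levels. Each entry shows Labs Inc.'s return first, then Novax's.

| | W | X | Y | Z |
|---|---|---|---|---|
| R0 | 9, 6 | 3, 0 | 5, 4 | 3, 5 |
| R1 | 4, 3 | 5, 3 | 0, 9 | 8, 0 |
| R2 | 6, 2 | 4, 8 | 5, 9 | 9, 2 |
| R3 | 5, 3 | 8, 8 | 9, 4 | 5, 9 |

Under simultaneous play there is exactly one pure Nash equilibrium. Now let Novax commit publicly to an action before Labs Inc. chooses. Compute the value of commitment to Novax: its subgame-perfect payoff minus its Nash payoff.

2

Labs Inc. best-responds to each possible Novax move:
- W → Labs Inc. plays R0 (best of 9, 4, 6, 5); Novax gets 6.
- X → Labs Inc. plays R3 (best of 3, 5, 4, 8); Novax gets 8.
- Y → Labs Inc. plays R3 (best of 5, 0, 5, 9); Novax gets 4.
- Z → Labs Inc. plays R2 (best of 3, 8, 9, 5); Novax gets 2.
Among 6, 8, 4, 2, the best is 8 at X. Subgame-perfect outcome: (R3, X) with payoffs (8, 8).
For the simultaneous game, intersect best replies.
Labs Inc.'s best replies: W→R0; X→R3; Y→R3; Z→R2.
Novax's best replies: R0→W; R1→Y; R2→Y; R3→Z.
The unique mutual best reply is (R0, W), giving (9, 6).
Novax's commitment gain: 8 − 6 = 2.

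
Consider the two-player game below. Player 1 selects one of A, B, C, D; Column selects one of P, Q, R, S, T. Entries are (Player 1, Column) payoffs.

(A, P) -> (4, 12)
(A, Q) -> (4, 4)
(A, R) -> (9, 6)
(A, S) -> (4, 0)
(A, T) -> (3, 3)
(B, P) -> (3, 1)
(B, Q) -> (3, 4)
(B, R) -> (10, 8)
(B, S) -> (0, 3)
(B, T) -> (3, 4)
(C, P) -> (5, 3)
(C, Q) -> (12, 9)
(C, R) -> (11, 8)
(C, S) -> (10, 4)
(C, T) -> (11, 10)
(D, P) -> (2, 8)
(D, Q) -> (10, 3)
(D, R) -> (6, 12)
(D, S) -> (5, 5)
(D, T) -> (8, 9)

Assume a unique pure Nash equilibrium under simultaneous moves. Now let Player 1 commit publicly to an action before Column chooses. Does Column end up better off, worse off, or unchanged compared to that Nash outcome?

Work backward from Column's decision.
- A: BR = P, leader payoff 4.
- B: BR = R, leader payoff 10.
- C: BR = T, leader payoff 11.
- D: BR = R, leader payoff 6.
Among 4, 10, 11, 6, the best is 11 at C. Subgame-perfect outcome: (C, T) with payoffs (11, 10).
Under simultaneous play:
Player 1's best replies: P→C; Q→C; R→C; S→C; T→C.
Column's best replies: A→P; B→R; C→T; D→R.
The unique mutual best reply is (C, T), giving (11, 10).
Column earns 10 sequentially versus 10 at the Nash outcome: unchanged.

unchanged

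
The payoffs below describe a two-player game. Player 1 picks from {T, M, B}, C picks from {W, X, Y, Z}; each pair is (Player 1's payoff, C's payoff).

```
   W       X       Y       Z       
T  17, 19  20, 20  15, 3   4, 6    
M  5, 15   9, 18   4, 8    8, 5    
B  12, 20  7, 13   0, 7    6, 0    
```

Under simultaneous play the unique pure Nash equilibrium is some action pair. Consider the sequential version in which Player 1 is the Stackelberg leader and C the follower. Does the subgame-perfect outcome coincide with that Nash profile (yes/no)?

yes

C best-responds to each possible Player 1 move:
- T: C compares 19, 20, 3, 6 and picks X; Player 1 would get 20.
- M: C compares 15, 18, 8, 5 and picks X; Player 1 would get 9.
- B: C compares 20, 13, 7, 0 and picks W; Player 1 would get 12.
Among 20, 9, 12, the best is 20 at T. Subgame-perfect outcome: (T, X) with payoffs (20, 20).
Under simultaneous play:
Player 1's best replies: W→T; X→T; Y→T; Z→M.
C's best replies: T→X; M→X; B→W.
The unique mutual best reply is (T, X), giving (20, 20).
Sequential outcome (T, X) coincides with the Nash profile (T, X).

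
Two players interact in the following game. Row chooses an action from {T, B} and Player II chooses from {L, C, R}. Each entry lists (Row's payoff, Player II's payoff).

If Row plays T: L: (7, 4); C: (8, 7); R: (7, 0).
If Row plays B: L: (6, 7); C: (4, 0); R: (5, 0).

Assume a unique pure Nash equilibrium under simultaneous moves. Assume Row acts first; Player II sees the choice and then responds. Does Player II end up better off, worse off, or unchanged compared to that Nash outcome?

Player II best-responds to each possible Row move:
- T: BR = C, leader payoff 8.
- B: BR = L, leader payoff 6.
Among 8, 6, the best is 8 at T. Subgame-perfect outcome: (T, C) with payoffs (8, 7).
For the simultaneous game, intersect best replies.
Row's best replies: L→T; C→T; R→T.
Player II's best replies: T→C; B→L.
The unique mutual best reply is (T, C), giving (8, 7).
Player II earns 7 sequentially versus 7 at the Nash outcome: unchanged.

unchanged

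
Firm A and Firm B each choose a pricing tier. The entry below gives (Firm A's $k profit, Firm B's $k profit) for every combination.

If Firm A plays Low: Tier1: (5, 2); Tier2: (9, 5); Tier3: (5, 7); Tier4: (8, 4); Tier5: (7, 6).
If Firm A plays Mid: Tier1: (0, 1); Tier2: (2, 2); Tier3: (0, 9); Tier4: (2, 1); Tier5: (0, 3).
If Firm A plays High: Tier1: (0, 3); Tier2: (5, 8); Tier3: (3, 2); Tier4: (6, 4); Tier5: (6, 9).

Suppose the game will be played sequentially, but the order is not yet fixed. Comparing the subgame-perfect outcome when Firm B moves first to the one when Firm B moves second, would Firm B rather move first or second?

second

If Firm A leads: Firm B's best replies are Low→Tier3, Mid→Tier3, High→Tier5; Firm A's induced payoffs 5, 0, 6; outcome (High, Tier5), payoffs (6, 9).
If Firm B leads: Firm A's best replies are Tier1→Low, Tier2→Low, Tier3→Low, Tier4→Low, Tier5→Low; Firm B's induced payoffs 2, 5, 7, 4, 6; outcome (Low, Tier3), payoffs (5, 7).
Firm B gets 7 moving first and 9 moving second, so Firm B prefers to move second.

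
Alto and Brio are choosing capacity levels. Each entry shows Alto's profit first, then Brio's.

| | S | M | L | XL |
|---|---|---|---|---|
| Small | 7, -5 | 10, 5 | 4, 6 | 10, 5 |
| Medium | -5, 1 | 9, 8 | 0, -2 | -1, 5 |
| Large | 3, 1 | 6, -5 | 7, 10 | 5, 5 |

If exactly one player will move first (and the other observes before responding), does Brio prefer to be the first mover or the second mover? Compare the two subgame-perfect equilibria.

If Alto leads: Brio's best replies are Small→L, Medium→M, Large→L; Alto's induced payoffs 4, 9, 7; outcome (Medium, M), payoffs (9, 8).
If Brio leads: Alto's best replies are S→Small, M→Small, L→Large, XL→Small; Brio's induced payoffs -5, 5, 10, 5; outcome (Large, L), payoffs (7, 10).
Brio gets 10 moving first and 8 moving second, so Brio prefers to move first.

first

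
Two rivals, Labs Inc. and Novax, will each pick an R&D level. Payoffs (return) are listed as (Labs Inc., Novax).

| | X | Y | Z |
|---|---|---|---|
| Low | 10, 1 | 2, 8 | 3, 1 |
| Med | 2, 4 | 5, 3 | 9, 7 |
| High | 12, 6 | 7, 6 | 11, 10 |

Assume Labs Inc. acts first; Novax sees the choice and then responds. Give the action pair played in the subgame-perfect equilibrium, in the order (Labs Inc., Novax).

(High, Z)

Backward induction with Labs Inc. moving first.
- Low → Novax plays Y (best of 1, 8, 1); Labs Inc. gets 2.
- Med → Novax plays Z (best of 4, 3, 7); Labs Inc. gets 9.
- High → Novax plays Z (best of 6, 6, 10); Labs Inc. gets 11.
Labs Inc.'s induced payoffs are 2, 9, 11, so Labs Inc. commits to High. Subgame-perfect outcome: (High, Z) with payoffs (11, 10).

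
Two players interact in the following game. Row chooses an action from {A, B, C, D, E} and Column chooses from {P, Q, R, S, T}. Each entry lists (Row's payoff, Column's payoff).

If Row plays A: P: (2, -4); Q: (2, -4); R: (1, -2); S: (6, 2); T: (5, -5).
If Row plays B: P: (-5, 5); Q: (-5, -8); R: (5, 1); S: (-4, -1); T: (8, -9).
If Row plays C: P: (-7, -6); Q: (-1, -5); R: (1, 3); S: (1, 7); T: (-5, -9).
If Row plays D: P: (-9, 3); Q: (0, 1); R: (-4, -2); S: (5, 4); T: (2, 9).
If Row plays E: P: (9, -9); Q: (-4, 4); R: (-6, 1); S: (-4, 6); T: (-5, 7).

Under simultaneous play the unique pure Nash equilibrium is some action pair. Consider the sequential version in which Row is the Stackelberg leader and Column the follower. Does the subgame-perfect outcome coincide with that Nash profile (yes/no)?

yes

Work backward from Column's decision.
- A: Column compares -4, -4, -2, 2, -5 and picks S; Row would get 6.
- B: Column compares 5, -8, 1, -1, -9 and picks P; Row would get -5.
- C: Column compares -6, -5, 3, 7, -9 and picks S; Row would get 1.
- D: Column compares 3, 1, -2, 4, 9 and picks T; Row would get 2.
- E: Column compares -9, 4, 1, 6, 7 and picks T; Row would get -5.
Row's induced payoffs are 6, -5, 1, 2, -5, so Row commits to A. Subgame-perfect outcome: (A, S) with payoffs (6, 2).
For the simultaneous game, intersect best replies.
Row's best replies: P→E; Q→A; R→B; S→A; T→B.
Column's best replies: A→S; B→P; C→S; D→T; E→T.
The unique mutual best reply is (A, S), giving (6, 2).
Sequential outcome (A, S) coincides with the Nash profile (A, S).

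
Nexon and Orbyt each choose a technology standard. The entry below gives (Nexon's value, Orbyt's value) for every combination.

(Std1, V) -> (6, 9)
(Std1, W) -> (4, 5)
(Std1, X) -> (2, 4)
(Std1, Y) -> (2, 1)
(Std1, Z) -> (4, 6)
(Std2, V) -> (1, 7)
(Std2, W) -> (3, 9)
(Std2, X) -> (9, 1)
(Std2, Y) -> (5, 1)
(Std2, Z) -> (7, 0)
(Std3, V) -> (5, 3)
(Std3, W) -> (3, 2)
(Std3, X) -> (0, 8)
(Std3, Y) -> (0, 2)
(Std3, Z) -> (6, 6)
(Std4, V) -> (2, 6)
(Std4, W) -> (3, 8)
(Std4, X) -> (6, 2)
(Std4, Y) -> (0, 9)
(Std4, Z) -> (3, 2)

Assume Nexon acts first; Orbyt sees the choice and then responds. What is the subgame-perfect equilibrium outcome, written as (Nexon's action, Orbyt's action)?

(Std1, V)

Orbyt best-responds to each possible Nexon move:
- Std1: Orbyt compares 9, 5, 4, 1, 6 and picks V; Nexon would get 6.
- Std2: Orbyt compares 7, 9, 1, 1, 0 and picks W; Nexon would get 3.
- Std3: Orbyt compares 3, 2, 8, 2, 6 and picks X; Nexon would get 0.
- Std4: Orbyt compares 6, 8, 2, 9, 2 and picks Y; Nexon would get 0.
Among 6, 3, 0, 0, the best is 6 at Std1. Subgame-perfect outcome: (Std1, V) with payoffs (6, 9).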